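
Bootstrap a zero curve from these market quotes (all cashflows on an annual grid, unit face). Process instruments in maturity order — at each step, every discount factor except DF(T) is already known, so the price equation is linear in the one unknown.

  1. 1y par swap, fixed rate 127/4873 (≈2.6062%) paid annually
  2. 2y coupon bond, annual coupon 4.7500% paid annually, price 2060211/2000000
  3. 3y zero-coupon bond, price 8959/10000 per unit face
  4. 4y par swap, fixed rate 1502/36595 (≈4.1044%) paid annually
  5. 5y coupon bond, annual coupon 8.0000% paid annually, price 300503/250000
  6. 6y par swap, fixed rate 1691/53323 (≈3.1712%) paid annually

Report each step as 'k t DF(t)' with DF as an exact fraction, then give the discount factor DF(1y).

1 1 4873/5000
2 2 587/625
3 3 8959/10000
4 4 4249/5000
5 5 8419/10000
6 6 8309/10000
DF(1y) = 4873/5000 ≈ 0.974600

step 1 [1y] swap r/1=127/4873: DF=(1 − 127/4873·(0))/(1+127/4873) = 4873/5000 ≈ 0.974600
step 2 [2y] bond c/1=19/400: DF=(2060211/2000000 − 19/400·(0.974600))/(1+19/400) = 587/625 ≈ 0.939200
step 3 [3y] zero: DF = P = 8959/10000 ≈ 0.895900
step 4 [4y] swap r/1=1502/36595: DF=(1 − 1502/36595·(0.974600+0.939200+0.895900))/(1+1502/36595) = 4249/5000 ≈ 0.849800
step 5 [5y] bond c/1=2/25: DF=(300503/250000 − 2/25·(0.974600+0.939200+0.895900+0.849800))/(1+2/25) = 8419/10000 ≈ 0.841900
step 6 [6y] swap r/1=1691/53323: DF=(1 − 1691/53323·(0.974600+0.939200+0.895900+0.849800+0.841900))/(1+1691/53323) = 8309/10000 ≈ 0.830900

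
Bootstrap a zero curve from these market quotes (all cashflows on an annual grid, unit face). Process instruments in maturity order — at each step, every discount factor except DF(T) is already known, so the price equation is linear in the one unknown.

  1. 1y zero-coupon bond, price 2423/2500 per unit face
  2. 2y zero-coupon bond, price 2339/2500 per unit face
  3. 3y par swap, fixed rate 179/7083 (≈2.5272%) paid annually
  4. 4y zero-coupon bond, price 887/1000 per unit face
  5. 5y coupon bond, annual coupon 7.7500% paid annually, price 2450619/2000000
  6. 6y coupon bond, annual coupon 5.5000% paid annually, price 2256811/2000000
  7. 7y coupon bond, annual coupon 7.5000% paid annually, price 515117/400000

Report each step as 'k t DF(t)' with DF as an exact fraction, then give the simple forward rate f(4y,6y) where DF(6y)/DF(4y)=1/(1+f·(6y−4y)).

step 1 [1y] zero: DF = P = 2423/2500 ≈ 0.969200
step 2 [2y] zero: DF = P = 2339/2500 ≈ 0.935600
step 3 [3y] swap r/1=179/7083: DF=(1 − 179/7083·(0.969200+0.935600))/(1+179/7083) = 2321/2500 ≈ 0.928400
step 4 [4y] zero: DF = P = 887/1000 ≈ 0.887000
step 5 [5y] bond c/1=31/400: DF=(2450619/2000000 − 31/400·(0.969200+0.935600+0.928400+0.887000))/(1+31/400) = 1087/1250 ≈ 0.869600
step 6 [6y] bond c/1=11/200: DF=(2256811/2000000 − 11/200·(0.969200+0.935600+0.928400+0.887000+0.869600))/(1+11/200) = 8303/10000 ≈ 0.830300
step 7 [7y] bond c/1=3/40: DF=(515117/400000 − 3/40·(0.969200+0.935600+0.928400+0.887000+0.869600+0.830300))/(1+3/40) = 4099/5000 ≈ 0.819800

1 1 2423/2500
2 2 2339/2500
3 3 2321/2500
4 4 887/1000
5 5 1087/1250
6 6 8303/10000
7 7 4099/5000
f(4y,6y) = ((887/1000)/(8303/10000) − 1)/(2) = 567/16606 ≈ 3.4144%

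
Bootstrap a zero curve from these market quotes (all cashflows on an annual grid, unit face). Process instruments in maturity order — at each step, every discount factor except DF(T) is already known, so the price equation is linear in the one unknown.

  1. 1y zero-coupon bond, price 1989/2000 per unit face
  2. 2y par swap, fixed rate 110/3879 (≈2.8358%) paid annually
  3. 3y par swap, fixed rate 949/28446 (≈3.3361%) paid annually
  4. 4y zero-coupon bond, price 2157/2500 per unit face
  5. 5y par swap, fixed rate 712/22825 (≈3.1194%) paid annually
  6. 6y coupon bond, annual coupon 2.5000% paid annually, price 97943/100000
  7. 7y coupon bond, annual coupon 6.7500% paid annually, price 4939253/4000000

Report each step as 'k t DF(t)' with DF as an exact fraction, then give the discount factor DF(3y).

1 1 1989/2000
2 2 189/200
3 3 9051/10000
4 4 2157/2500
5 5 536/625
6 6 4221/5000
7 7 8147/10000
DF(3y) = 9051/10000 ≈ 0.905100

step 1 [1y] zero: DF = P = 1989/2000 ≈ 0.994500
step 2 [2y] swap r/1=110/3879: DF=(1 − 110/3879·(0.994500))/(1+110/3879) = 189/200 ≈ 0.945000
step 3 [3y] swap r/1=949/28446: DF=(1 − 949/28446·(0.994500+0.945000))/(1+949/28446) = 9051/10000 ≈ 0.905100
step 4 [4y] zero: DF = P = 2157/2500 ≈ 0.862800
step 5 [5y] swap r/1=712/22825: DF=(1 − 712/22825·(0.994500+0.945000+0.905100+0.862800))/(1+712/22825) = 536/625 ≈ 0.857600
step 6 [6y] bond c/1=1/40: DF=(97943/100000 − 1/40·(0.994500+0.945000+0.905100+0.862800+0.857600))/(1+1/40) = 4221/5000 ≈ 0.844200
step 7 [7y] bond c/1=27/400: DF=(4939253/4000000 − 27/400·(0.994500+0.945000+0.905100+0.862800+0.857600+0.844200))/(1+27/400) = 8147/10000 ≈ 0.814700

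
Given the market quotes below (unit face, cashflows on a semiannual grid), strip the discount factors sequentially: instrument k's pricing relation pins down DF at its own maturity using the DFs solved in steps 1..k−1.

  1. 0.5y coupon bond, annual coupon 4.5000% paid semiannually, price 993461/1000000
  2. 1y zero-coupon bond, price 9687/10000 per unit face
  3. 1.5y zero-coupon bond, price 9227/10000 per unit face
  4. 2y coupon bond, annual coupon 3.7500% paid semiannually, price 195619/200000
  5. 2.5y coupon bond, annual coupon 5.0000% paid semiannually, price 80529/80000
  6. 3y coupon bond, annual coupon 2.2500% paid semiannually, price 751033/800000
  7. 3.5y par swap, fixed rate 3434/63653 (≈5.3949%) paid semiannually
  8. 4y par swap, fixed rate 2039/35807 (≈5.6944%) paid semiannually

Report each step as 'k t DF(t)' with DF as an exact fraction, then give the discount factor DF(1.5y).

1 1/2 2429/2500
2 1 9687/10000
3 3/2 9227/10000
4 2 4537/5000
5 5/2 8901/10000
6 3 1753/2000
7 7/2 8283/10000
8 4 7961/10000
DF(1.5y) = 9227/10000 ≈ 0.922700

step 1 [0.5y] bond c/2=9/400: DF=(993461/1000000 − 9/400·(0))/(1+9/400) = 2429/2500 ≈ 0.971600
step 2 [1y] zero: DF = P = 9687/10000 ≈ 0.968700
step 3 [1.5y] zero: DF = P = 9227/10000 ≈ 0.922700
step 4 [2y] bond c/2=3/160: DF=(195619/200000 − 3/160·(0.971600+0.968700+0.922700))/(1+3/160) = 4537/5000 ≈ 0.907400
step 5 [2.5y] bond c/2=1/40: DF=(80529/80000 − 1/40·(0.971600+0.968700+0.922700+0.907400))/(1+1/40) = 8901/10000 ≈ 0.890100
step 6 [3y] bond c/2=9/800: DF=(751033/800000 − 9/800·(0.971600+0.968700+0.922700+0.907400+0.890100))/(1+9/800) = 1753/2000 ≈ 0.876500
step 7 [3.5y] swap r/2=1717/63653: DF=(1 − 1717/63653·(0.971600+0.968700+0.922700+0.907400+0.890100+0.876500))/(1+1717/63653) = 8283/10000 ≈ 0.828300
step 8 [4y] swap r/2=2039/71614: DF=(1 − 2039/71614·(0.971600+0.968700+0.922700+0.907400+0.890100+0.876500+0.828300))/(1+2039/71614) = 7961/10000 ≈ 0.796100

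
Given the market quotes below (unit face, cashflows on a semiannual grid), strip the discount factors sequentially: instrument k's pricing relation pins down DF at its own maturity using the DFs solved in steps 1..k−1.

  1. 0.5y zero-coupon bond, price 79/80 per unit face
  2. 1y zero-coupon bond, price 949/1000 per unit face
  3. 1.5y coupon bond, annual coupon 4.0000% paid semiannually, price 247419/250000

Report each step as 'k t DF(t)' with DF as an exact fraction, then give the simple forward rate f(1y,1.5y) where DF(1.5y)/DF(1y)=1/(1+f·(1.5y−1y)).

1 1/2 79/80
2 1 949/1000
3 3/2 9323/10000
f(1y,1.5y) = ((949/1000)/(9323/10000) − 1)/(1/2) = 334/9323 ≈ 3.5825%

step 1 [0.5y] zero: DF = P = 79/80 ≈ 0.987500
step 2 [1y] zero: DF = P = 949/1000 ≈ 0.949000
step 3 [1.5y] bond c/2=1/50: DF=(247419/250000 − 1/50·(0.987500+0.949000))/(1+1/50) = 9323/10000 ≈ 0.932300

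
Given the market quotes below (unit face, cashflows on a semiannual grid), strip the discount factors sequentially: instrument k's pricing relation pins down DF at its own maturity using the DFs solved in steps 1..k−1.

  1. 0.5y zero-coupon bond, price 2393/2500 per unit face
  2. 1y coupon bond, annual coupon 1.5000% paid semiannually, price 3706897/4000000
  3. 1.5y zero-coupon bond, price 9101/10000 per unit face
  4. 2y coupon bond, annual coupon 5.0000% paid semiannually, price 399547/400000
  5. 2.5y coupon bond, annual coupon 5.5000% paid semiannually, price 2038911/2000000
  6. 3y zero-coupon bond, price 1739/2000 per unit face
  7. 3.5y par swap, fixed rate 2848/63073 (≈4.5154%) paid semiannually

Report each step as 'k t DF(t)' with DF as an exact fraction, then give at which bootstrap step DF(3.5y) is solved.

1 1/2 2393/2500
2 1 9127/10000
3 3/2 9101/10000
4 2 9067/10000
5 5/2 1787/2000
6 3 1739/2000
7 7/2 536/625
DF(3.5y) is solved at step 7

step 1 [0.5y] zero: DF = P = 2393/2500 ≈ 0.957200
step 2 [1y] bond c/2=3/400: DF=(3706897/4000000 − 3/400·(0.957200))/(1+3/400) = 9127/10000 ≈ 0.912700
step 3 [1.5y] zero: DF = P = 9101/10000 ≈ 0.910100
step 4 [2y] bond c/2=1/40: DF=(399547/400000 − 1/40·(0.957200+0.912700+0.910100))/(1+1/40) = 9067/10000 ≈ 0.906700
step 5 [2.5y] bond c/2=11/400: DF=(2038911/2000000 − 11/400·(0.957200+0.912700+0.910100+0.906700))/(1+11/400) = 1787/2000 ≈ 0.893500
step 6 [3y] zero: DF = P = 1739/2000 ≈ 0.869500
step 7 [3.5y] swap r/2=1424/63073: DF=(1 − 1424/63073·(0.957200+0.912700+0.910100+0.906700+0.893500+0.869500))/(1+1424/63073) = 536/625 ≈ 0.857600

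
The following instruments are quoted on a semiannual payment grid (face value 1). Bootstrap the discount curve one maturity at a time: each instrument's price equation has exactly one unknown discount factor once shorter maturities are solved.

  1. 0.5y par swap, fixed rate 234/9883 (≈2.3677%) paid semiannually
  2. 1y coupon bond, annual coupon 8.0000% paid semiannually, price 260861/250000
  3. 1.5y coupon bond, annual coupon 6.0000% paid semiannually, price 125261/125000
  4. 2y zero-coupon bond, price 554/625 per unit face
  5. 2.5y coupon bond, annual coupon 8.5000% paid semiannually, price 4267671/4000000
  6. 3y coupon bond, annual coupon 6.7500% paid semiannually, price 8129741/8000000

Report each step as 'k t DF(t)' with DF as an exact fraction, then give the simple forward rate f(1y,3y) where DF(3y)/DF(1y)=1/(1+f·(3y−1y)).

step 1 [0.5y] swap r/2=117/9883: DF=(1 − 117/9883·(0))/(1+117/9883) = 9883/10000 ≈ 0.988300
step 2 [1y] bond c/2=1/25: DF=(260861/250000 − 1/25·(0.988300))/(1+1/25) = 9653/10000 ≈ 0.965300
step 3 [1.5y] bond c/2=3/100: DF=(125261/125000 − 3/100·(0.988300+0.965300))/(1+3/100) = 229/250 ≈ 0.916000
step 4 [2y] zero: DF = P = 554/625 ≈ 0.886400
step 5 [2.5y] bond c/2=17/400: DF=(4267671/4000000 − 17/400·(0.988300+0.965300+0.916000+0.886400))/(1+17/400) = 8703/10000 ≈ 0.870300
step 6 [3y] bond c/2=27/800: DF=(8129741/8000000 − 27/800·(0.988300+0.965300+0.916000+0.886400+0.870300))/(1+27/800) = 104/125 ≈ 0.832000

1 1/2 9883/10000
2 1 9653/10000
3 3/2 229/250
4 2 554/625
5 5/2 8703/10000
6 3 104/125
f(1y,3y) = ((9653/10000)/(104/125) − 1)/(2) = 1333/16640 ≈ 8.0108%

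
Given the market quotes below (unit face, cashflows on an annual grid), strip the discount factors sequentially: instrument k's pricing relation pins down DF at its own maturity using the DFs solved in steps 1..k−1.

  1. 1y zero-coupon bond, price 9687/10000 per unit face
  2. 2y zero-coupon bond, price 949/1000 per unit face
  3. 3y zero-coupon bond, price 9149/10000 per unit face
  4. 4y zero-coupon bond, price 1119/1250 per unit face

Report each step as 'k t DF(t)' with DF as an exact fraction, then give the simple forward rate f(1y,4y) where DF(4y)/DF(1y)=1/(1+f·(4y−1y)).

1 1 9687/10000
2 2 949/1000
3 3 9149/10000
4 4 1119/1250
f(1y,4y) = ((9687/10000)/(1119/1250) − 1)/(3) = 245/8952 ≈ 2.7368%

step 1 [1y] zero: DF = P = 9687/10000 ≈ 0.968700
step 2 [2y] zero: DF = P = 949/1000 ≈ 0.949000
step 3 [3y] zero: DF = P = 9149/10000 ≈ 0.914900
step 4 [4y] zero: DF = P = 1119/1250 ≈ 0.895200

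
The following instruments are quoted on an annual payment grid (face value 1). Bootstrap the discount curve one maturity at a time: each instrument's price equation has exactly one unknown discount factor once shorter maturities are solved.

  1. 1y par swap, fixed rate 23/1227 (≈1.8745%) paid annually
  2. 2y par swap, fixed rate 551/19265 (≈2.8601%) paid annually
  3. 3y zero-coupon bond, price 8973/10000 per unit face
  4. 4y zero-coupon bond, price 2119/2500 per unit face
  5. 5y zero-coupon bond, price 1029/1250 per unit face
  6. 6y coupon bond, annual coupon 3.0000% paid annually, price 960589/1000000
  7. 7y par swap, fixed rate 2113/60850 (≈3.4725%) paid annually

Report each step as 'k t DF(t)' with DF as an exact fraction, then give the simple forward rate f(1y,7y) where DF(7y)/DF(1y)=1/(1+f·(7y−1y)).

1 1 1227/1250
2 2 9449/10000
3 3 8973/10000
4 4 2119/2500
5 5 1029/1250
6 6 8017/10000
7 7 7887/10000
f(1y,7y) = ((1227/1250)/(7887/10000) − 1)/(6) = 643/15774 ≈ 4.0763%

step 1 [1y] swap r/1=23/1227: DF=(1 − 23/1227·(0))/(1+23/1227) = 1227/1250 ≈ 0.981600
step 2 [2y] swap r/1=551/19265: DF=(1 − 551/19265·(0.981600))/(1+551/19265) = 9449/10000 ≈ 0.944900
step 3 [3y] zero: DF = P = 8973/10000 ≈ 0.897300
step 4 [4y] zero: DF = P = 2119/2500 ≈ 0.847600
step 5 [5y] zero: DF = P = 1029/1250 ≈ 0.823200
step 6 [6y] bond c/1=3/100: DF=(960589/1000000 − 3/100·(0.981600+0.944900+0.897300+0.847600+0.823200))/(1+3/100) = 8017/10000 ≈ 0.801700
step 7 [7y] swap r/1=2113/60850: DF=(1 − 2113/60850·(0.981600+0.944900+0.897300+0.847600+0.823200+0.801700))/(1+2113/60850) = 7887/10000 ≈ 0.788700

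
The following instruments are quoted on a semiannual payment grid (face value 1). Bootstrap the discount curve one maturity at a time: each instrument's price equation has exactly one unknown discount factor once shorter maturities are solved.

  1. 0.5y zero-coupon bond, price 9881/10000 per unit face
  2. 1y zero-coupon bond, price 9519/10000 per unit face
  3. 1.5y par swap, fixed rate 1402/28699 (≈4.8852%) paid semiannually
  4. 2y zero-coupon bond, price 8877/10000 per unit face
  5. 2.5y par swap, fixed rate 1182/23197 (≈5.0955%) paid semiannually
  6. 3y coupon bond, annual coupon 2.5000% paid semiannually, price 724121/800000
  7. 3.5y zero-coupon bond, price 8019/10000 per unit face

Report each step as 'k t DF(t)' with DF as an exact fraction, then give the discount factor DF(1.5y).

1 1/2 9881/10000
2 1 9519/10000
3 3/2 9299/10000
4 2 8877/10000
5 5/2 4409/5000
6 3 8367/10000
7 7/2 8019/10000
DF(1.5y) = 9299/10000 ≈ 0.929900

step 1 [0.5y] zero: DF = P = 9881/10000 ≈ 0.988100
step 2 [1y] zero: DF = P = 9519/10000 ≈ 0.951900
step 3 [1.5y] swap r/2=701/28699: DF=(1 − 701/28699·(0.988100+0.951900))/(1+701/28699) = 9299/10000 ≈ 0.929900
step 4 [2y] zero: DF = P = 8877/10000 ≈ 0.887700
step 5 [2.5y] swap r/2=591/23197: DF=(1 − 591/23197·(0.988100+0.951900+0.929900+0.887700))/(1+591/23197) = 4409/5000 ≈ 0.881800
step 6 [3y] bond c/2=1/80: DF=(724121/800000 − 1/80·(0.988100+0.951900+0.929900+0.887700+0.881800))/(1+1/80) = 8367/10000 ≈ 0.836700
step 7 [3.5y] zero: DF = P = 8019/10000 ≈ 0.801900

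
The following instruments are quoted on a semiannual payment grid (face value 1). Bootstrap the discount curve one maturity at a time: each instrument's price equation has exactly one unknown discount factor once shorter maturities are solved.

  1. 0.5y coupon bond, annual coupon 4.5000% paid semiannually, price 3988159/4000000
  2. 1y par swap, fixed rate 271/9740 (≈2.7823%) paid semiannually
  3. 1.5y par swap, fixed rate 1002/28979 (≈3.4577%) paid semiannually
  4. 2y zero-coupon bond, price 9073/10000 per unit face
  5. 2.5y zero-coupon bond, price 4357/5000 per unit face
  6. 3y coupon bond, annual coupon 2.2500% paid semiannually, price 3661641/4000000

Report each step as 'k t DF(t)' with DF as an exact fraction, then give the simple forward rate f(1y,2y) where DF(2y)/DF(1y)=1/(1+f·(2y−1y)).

step 1 [0.5y] bond c/2=9/400: DF=(3988159/4000000 − 9/400·(0))/(1+9/400) = 9751/10000 ≈ 0.975100
step 2 [1y] swap r/2=271/19480: DF=(1 − 271/19480·(0.975100))/(1+271/19480) = 9729/10000 ≈ 0.972900
step 3 [1.5y] swap r/2=501/28979: DF=(1 − 501/28979·(0.975100+0.972900))/(1+501/28979) = 9499/10000 ≈ 0.949900
step 4 [2y] zero: DF = P = 9073/10000 ≈ 0.907300
step 5 [2.5y] zero: DF = P = 4357/5000 ≈ 0.871400
step 6 [3y] bond c/2=9/800: DF=(3661641/4000000 − 9/800·(0.975100+0.972900+0.949900+0.907300+0.871400))/(1+9/800) = 2133/2500 ≈ 0.853200

1 1/2 9751/10000
2 1 9729/10000
3 3/2 9499/10000
4 2 9073/10000
5 5/2 4357/5000
6 3 2133/2500
f(1y,2y) = ((9729/10000)/(9073/10000) − 1)/(1) = 656/9073 ≈ 7.2302%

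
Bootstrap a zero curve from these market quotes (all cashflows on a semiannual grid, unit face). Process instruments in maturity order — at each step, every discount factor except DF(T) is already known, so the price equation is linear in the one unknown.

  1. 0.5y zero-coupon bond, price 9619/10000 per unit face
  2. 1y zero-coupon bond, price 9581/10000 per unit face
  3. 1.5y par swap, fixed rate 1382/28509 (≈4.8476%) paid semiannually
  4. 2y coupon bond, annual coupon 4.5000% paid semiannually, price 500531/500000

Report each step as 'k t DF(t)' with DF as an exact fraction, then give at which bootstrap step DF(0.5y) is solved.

1 1/2 9619/10000
2 1 9581/10000
3 3/2 9309/10000
4 2 9163/10000
DF(0.5y) is solved at step 1

step 1 [0.5y] zero: DF = P = 9619/10000 ≈ 0.961900
step 2 [1y] zero: DF = P = 9581/10000 ≈ 0.958100
step 3 [1.5y] swap r/2=691/28509: DF=(1 − 691/28509·(0.961900+0.958100))/(1+691/28509) = 9309/10000 ≈ 0.930900
step 4 [2y] bond c/2=9/400: DF=(500531/500000 − 9/400·(0.961900+0.958100+0.930900))/(1+9/400) = 9163/10000 ≈ 0.916300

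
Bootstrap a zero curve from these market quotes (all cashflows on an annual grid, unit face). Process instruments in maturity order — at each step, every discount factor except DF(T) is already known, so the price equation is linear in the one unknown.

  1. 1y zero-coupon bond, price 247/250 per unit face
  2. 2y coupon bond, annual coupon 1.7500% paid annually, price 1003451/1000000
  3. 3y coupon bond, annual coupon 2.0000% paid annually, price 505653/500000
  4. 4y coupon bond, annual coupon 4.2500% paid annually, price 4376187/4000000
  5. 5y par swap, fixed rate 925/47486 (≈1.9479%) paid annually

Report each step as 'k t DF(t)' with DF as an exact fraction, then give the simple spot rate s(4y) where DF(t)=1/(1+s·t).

1 1 247/250
2 2 2423/2500
3 3 9531/10000
4 4 2327/2500
5 5 363/400
s(4y) = (1/(2327/2500) − 1)/(4) = 173/9308 ≈ 1.8586%

step 1 [1y] zero: DF = P = 247/250 ≈ 0.988000
step 2 [2y] bond c/1=7/400: DF=(1003451/1000000 − 7/400·(0.988000))/(1+7/400) = 2423/2500 ≈ 0.969200
step 3 [3y] bond c/1=1/50: DF=(505653/500000 − 1/50·(0.988000+0.969200))/(1+1/50) = 9531/10000 ≈ 0.953100
step 4 [4y] bond c/1=17/400: DF=(4376187/4000000 − 17/400·(0.988000+0.969200+0.953100))/(1+17/400) = 2327/2500 ≈ 0.930800
step 5 [5y] swap r/1=925/47486: DF=(1 − 925/47486·(0.988000+0.969200+0.953100+0.930800))/(1+925/47486) = 363/400 ≈ 0.907500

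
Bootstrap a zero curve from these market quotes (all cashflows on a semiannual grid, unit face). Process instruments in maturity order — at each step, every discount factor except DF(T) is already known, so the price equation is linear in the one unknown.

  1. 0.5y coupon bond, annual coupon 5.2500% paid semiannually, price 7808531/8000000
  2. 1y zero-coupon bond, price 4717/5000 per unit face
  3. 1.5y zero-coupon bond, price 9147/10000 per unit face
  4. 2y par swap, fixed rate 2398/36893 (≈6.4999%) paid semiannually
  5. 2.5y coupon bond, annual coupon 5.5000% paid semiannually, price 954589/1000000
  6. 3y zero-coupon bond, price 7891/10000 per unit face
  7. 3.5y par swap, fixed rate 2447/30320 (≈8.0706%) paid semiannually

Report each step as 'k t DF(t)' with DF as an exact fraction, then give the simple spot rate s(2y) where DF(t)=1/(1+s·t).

step 1 [0.5y] bond c/2=21/800: DF=(7808531/8000000 − 21/800·(0))/(1+21/800) = 9511/10000 ≈ 0.951100
step 2 [1y] zero: DF = P = 4717/5000 ≈ 0.943400
step 3 [1.5y] zero: DF = P = 9147/10000 ≈ 0.914700
step 4 [2y] swap r/2=1199/36893: DF=(1 − 1199/36893·(0.951100+0.943400+0.914700))/(1+1199/36893) = 8801/10000 ≈ 0.880100
step 5 [2.5y] bond c/2=11/400: DF=(954589/1000000 − 11/400·(0.951100+0.943400+0.914700+0.880100))/(1+11/400) = 8303/10000 ≈ 0.830300
step 6 [3y] zero: DF = P = 7891/10000 ≈ 0.789100
step 7 [3.5y] swap r/2=2447/60640: DF=(1 − 2447/60640·(0.951100+0.943400+0.914700+0.880100+0.830300+0.789100))/(1+2447/60640) = 7553/10000 ≈ 0.755300

1 1/2 9511/10000
2 1 4717/5000
3 3/2 9147/10000
4 2 8801/10000
5 5/2 8303/10000
6 3 7891/10000
7 7/2 7553/10000
s(2y) = (1/(8801/10000) − 1)/(2) = 1199/17602 ≈ 6.8117%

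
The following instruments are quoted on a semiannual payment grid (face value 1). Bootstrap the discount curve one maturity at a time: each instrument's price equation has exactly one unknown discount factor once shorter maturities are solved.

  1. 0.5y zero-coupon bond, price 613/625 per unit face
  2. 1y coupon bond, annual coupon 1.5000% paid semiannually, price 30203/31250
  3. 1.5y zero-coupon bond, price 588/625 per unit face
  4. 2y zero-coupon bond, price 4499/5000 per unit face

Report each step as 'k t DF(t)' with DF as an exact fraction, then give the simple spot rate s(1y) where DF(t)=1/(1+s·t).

step 1 [0.5y] zero: DF = P = 613/625 ≈ 0.980800
step 2 [1y] bond c/2=3/400: DF=(30203/31250 − 3/400·(0.980800))/(1+3/400) = 119/125 ≈ 0.952000
step 3 [1.5y] zero: DF = P = 588/625 ≈ 0.940800
step 4 [2y] zero: DF = P = 4499/5000 ≈ 0.899800

1 1/2 613/625
2 1 119/125
3 3/2 588/625
4 2 4499/5000
s(1y) = (1/(119/125) − 1)/(1) = 6/119 ≈ 5.0420%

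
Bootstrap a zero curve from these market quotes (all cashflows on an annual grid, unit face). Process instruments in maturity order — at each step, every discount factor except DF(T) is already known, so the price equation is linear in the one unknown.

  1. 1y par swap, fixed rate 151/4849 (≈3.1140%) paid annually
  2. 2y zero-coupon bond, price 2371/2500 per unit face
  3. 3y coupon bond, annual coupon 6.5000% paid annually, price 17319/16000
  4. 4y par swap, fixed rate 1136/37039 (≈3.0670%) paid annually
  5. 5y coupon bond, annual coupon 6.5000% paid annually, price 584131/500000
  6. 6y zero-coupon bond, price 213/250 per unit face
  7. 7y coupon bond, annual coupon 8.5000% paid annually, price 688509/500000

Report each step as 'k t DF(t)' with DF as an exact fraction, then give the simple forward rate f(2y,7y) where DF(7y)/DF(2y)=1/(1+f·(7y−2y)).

1 1 4849/5000
2 2 2371/2500
3 3 8993/10000
4 4 554/625
5 5 8709/10000
6 6 213/250
7 7 211/250
f(2y,7y) = ((2371/2500)/(211/250) − 1)/(5) = 261/10550 ≈ 2.4739%

step 1 [1y] swap r/1=151/4849: DF=(1 − 151/4849·(0))/(1+151/4849) = 4849/5000 ≈ 0.969800
step 2 [2y] zero: DF = P = 2371/2500 ≈ 0.948400
step 3 [3y] bond c/1=13/200: DF=(17319/16000 − 13/200·(0.969800+0.948400))/(1+13/200) = 8993/10000 ≈ 0.899300
step 4 [4y] swap r/1=1136/37039: DF=(1 − 1136/37039·(0.969800+0.948400+0.899300))/(1+1136/37039) = 554/625 ≈ 0.886400
step 5 [5y] bond c/1=13/200: DF=(584131/500000 − 13/200·(0.969800+0.948400+0.899300+0.886400))/(1+13/200) = 8709/10000 ≈ 0.870900
step 6 [6y] zero: DF = P = 213/250 ≈ 0.852000
step 7 [7y] bond c/1=17/200: DF=(688509/500000 − 17/200·(0.969800+0.948400+0.899300+0.886400+0.870900+0.852000))/(1+17/200) = 211/250 ≈ 0.844000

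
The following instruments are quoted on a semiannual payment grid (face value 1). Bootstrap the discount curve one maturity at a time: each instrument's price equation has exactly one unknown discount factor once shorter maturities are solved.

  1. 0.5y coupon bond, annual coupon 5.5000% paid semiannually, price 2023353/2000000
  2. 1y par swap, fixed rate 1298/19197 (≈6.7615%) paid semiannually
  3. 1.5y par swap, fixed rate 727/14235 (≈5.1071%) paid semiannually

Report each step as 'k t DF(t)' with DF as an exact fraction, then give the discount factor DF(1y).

step 1 [0.5y] bond c/2=11/400: DF=(2023353/2000000 − 11/400·(0))/(1+11/400) = 4923/5000 ≈ 0.984600
step 2 [1y] swap r/2=649/19197: DF=(1 − 649/19197·(0.984600))/(1+649/19197) = 9351/10000 ≈ 0.935100
step 3 [1.5y] swap r/2=727/28470: DF=(1 − 727/28470·(0.984600+0.935100))/(1+727/28470) = 9273/10000 ≈ 0.927300

1 1/2 4923/5000
2 1 9351/10000
3 3/2 9273/10000
DF(1y) = 9351/10000 ≈ 0.935100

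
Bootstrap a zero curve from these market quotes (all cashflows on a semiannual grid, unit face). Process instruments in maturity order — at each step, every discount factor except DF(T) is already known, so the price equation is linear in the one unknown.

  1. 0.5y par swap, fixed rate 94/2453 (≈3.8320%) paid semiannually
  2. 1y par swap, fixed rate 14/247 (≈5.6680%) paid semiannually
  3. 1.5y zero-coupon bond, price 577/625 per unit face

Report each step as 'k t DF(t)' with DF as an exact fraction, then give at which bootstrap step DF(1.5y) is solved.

1 1/2 2453/2500
2 1 4727/5000
3 3/2 577/625
DF(1.5y) is solved at step 3

step 1 [0.5y] swap r/2=47/2453: DF=(1 − 47/2453·(0))/(1+47/2453) = 2453/2500 ≈ 0.981200
step 2 [1y] swap r/2=7/247: DF=(1 − 7/247·(0.981200))/(1+7/247) = 4727/5000 ≈ 0.945400
step 3 [1.5y] zero: DF = P = 577/625 ≈ 0.923200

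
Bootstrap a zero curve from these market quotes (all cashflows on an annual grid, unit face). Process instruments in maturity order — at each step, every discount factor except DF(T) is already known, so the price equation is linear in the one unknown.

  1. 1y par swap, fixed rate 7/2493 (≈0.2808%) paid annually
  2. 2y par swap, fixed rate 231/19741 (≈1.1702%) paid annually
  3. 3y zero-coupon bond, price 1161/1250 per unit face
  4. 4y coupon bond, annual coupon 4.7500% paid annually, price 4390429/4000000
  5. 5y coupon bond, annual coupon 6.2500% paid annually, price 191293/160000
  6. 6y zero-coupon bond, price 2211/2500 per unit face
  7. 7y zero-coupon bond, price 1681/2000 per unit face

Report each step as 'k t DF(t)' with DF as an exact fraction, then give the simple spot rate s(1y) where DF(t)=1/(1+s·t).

step 1 [1y] swap r/1=7/2493: DF=(1 − 7/2493·(0))/(1+7/2493) = 2493/2500 ≈ 0.997200
step 2 [2y] swap r/1=231/19741: DF=(1 − 231/19741·(0.997200))/(1+231/19741) = 9769/10000 ≈ 0.976900
step 3 [3y] zero: DF = P = 1161/1250 ≈ 0.928800
step 4 [4y] bond c/1=19/400: DF=(4390429/4000000 − 19/400·(0.997200+0.976900+0.928800))/(1+19/400) = 4581/5000 ≈ 0.916200
step 5 [5y] bond c/1=1/16: DF=(191293/160000 − 1/16·(0.997200+0.976900+0.928800+0.916200))/(1+1/16) = 4503/5000 ≈ 0.900600
step 6 [6y] zero: DF = P = 2211/2500 ≈ 0.884400
step 7 [7y] zero: DF = P = 1681/2000 ≈ 0.840500

1 1 2493/2500
2 2 9769/10000
3 3 1161/1250
4 4 4581/5000
5 5 4503/5000
6 6 2211/2500
7 7 1681/2000
s(1y) = (1/(2493/2500) − 1)/(1) = 7/2493 ≈ 0.2808%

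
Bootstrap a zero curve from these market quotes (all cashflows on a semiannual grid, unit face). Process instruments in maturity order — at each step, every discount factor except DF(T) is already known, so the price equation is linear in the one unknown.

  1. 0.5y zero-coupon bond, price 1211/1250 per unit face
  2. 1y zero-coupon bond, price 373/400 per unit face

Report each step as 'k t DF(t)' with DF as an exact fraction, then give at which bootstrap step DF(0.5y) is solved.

step 1 [0.5y] zero: DF = P = 1211/1250 ≈ 0.968800
step 2 [1y] zero: DF = P = 373/400 ≈ 0.932500

1 1/2 1211/1250
2 1 373/400
DF(0.5y) is solved at step 1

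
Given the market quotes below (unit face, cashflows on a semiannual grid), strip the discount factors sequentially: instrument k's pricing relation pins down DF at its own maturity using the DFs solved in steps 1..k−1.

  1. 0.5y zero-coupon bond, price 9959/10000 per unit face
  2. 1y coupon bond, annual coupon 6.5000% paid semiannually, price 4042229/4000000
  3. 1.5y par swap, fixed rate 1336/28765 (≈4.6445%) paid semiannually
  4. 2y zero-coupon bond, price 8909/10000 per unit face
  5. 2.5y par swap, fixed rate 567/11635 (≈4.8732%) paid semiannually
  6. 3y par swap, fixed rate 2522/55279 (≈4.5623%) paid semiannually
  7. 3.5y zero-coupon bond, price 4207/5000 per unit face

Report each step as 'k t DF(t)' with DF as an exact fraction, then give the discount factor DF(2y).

step 1 [0.5y] zero: DF = P = 9959/10000 ≈ 0.995900
step 2 [1y] bond c/2=13/400: DF=(4042229/4000000 − 13/400·(0.995900))/(1+13/400) = 4737/5000 ≈ 0.947400
step 3 [1.5y] swap r/2=668/28765: DF=(1 − 668/28765·(0.995900+0.947400))/(1+668/28765) = 2333/2500 ≈ 0.933200
step 4 [2y] zero: DF = P = 8909/10000 ≈ 0.890900
step 5 [2.5y] swap r/2=567/23270: DF=(1 − 567/23270·(0.995900+0.947400+0.933200+0.890900))/(1+567/23270) = 4433/5000 ≈ 0.886600
step 6 [3y] swap r/2=1261/55279: DF=(1 − 1261/55279·(0.995900+0.947400+0.933200+0.890900+0.886600))/(1+1261/55279) = 8739/10000 ≈ 0.873900
step 7 [3.5y] zero: DF = P = 4207/5000 ≈ 0.841400

1 1/2 9959/10000
2 1 4737/5000
3 3/2 2333/2500
4 2 8909/10000
5 5/2 4433/5000
6 3 8739/10000
7 7/2 4207/5000
DF(2y) = 8909/10000 ≈ 0.890900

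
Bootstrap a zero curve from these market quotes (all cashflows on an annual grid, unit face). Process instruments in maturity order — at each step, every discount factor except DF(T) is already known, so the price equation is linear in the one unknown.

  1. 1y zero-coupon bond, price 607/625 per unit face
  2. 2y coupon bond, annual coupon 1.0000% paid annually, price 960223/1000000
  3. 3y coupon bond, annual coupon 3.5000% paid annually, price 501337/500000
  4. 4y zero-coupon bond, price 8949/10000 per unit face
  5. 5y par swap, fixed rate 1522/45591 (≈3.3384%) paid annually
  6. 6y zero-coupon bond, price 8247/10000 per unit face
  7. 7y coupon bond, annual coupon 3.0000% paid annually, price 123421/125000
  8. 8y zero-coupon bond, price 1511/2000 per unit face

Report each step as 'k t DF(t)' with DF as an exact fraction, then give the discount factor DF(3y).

step 1 [1y] zero: DF = P = 607/625 ≈ 0.971200
step 2 [2y] bond c/1=1/100: DF=(960223/1000000 − 1/100·(0.971200))/(1+1/100) = 9411/10000 ≈ 0.941100
step 3 [3y] bond c/1=7/200: DF=(501337/500000 − 7/200·(0.971200+0.941100))/(1+7/200) = 9041/10000 ≈ 0.904100
step 4 [4y] zero: DF = P = 8949/10000 ≈ 0.894900
step 5 [5y] swap r/1=1522/45591: DF=(1 − 1522/45591·(0.971200+0.941100+0.904100+0.894900))/(1+1522/45591) = 4239/5000 ≈ 0.847800
step 6 [6y] zero: DF = P = 8247/10000 ≈ 0.824700
step 7 [7y] bond c/1=3/100: DF=(123421/125000 − 3/100·(0.971200+0.941100+0.904100+0.894900+0.847800+0.824700))/(1+3/100) = 4009/5000 ≈ 0.801800
step 8 [8y] zero: DF = P = 1511/2000 ≈ 0.755500

1 1 607/625
2 2 9411/10000
3 3 9041/10000
4 4 8949/10000
5 5 4239/5000
6 6 8247/10000
7 7 4009/5000
8 8 1511/2000
DF(3y) = 9041/10000 ≈ 0.904100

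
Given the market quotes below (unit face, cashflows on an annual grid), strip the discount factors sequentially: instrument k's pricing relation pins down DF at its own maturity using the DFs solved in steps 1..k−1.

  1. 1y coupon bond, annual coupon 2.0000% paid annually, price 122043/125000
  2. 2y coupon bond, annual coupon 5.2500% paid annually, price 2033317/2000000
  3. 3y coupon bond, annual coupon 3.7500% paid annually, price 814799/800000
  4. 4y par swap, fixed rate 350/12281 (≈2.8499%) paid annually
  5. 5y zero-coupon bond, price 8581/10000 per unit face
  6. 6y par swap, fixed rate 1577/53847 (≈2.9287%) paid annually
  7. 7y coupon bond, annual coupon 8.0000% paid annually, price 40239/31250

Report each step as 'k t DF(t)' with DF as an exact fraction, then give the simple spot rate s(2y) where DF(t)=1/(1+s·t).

1 1 2393/2500
2 2 4591/5000
3 3 9139/10000
4 4 179/200
5 5 8581/10000
6 6 8423/10000
7 7 3967/5000
s(2y) = (1/(4591/5000) − 1)/(2) = 409/9182 ≈ 4.4544%

step 1 [1y] bond c/1=1/50: DF=(122043/125000 − 1/50·(0))/(1+1/50) = 2393/2500 ≈ 0.957200
step 2 [2y] bond c/1=21/400: DF=(2033317/2000000 − 21/400·(0.957200))/(1+21/400) = 4591/5000 ≈ 0.918200
step 3 [3y] bond c/1=3/80: DF=(814799/800000 − 3/80·(0.957200+0.918200))/(1+3/80) = 9139/10000 ≈ 0.913900
step 4 [4y] swap r/1=350/12281: DF=(1 − 350/12281·(0.957200+0.918200+0.913900))/(1+350/12281) = 179/200 ≈ 0.895000
step 5 [5y] zero: DF = P = 8581/10000 ≈ 0.858100
step 6 [6y] swap r/1=1577/53847: DF=(1 − 1577/53847·(0.957200+0.918200+0.913900+0.895000+0.858100))/(1+1577/53847) = 8423/10000 ≈ 0.842300
step 7 [7y] bond c/1=2/25: DF=(40239/31250 − 2/25·(0.957200+0.918200+0.913900+0.895000+0.858100+0.842300))/(1+2/25) = 3967/5000 ≈ 0.793400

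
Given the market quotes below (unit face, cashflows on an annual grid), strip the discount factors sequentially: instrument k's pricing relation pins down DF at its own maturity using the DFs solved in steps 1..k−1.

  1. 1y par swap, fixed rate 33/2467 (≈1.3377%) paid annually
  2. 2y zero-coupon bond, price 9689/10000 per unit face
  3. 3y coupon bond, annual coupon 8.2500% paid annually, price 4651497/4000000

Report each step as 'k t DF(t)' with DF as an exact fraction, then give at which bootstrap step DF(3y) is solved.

step 1 [1y] swap r/1=33/2467: DF=(1 − 33/2467·(0))/(1+33/2467) = 2467/2500 ≈ 0.986800
step 2 [2y] zero: DF = P = 9689/10000 ≈ 0.968900
step 3 [3y] bond c/1=33/400: DF=(4651497/4000000 − 33/400·(0.986800+0.968900))/(1+33/400) = 2313/2500 ≈ 0.925200

1 1 2467/2500
2 2 9689/10000
3 3 2313/2500
DF(3y) is solved at step 3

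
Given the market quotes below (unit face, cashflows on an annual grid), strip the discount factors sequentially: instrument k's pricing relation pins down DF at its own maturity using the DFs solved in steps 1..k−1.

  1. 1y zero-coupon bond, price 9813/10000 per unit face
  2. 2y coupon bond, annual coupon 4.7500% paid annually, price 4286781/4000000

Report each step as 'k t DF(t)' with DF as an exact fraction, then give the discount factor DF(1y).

1 1 9813/10000
2 2 4893/5000
DF(1y) = 9813/10000 ≈ 0.981300

step 1 [1y] zero: DF = P = 9813/10000 ≈ 0.981300
step 2 [2y] bond c/1=19/400: DF=(4286781/4000000 − 19/400·(0.981300))/(1+19/400) = 4893/5000 ≈ 0.978600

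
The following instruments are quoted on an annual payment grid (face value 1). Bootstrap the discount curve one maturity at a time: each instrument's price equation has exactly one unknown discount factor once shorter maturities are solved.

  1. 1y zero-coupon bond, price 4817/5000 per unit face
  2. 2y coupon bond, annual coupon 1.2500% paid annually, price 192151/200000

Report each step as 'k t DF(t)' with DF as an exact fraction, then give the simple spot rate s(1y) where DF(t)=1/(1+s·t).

step 1 [1y] zero: DF = P = 4817/5000 ≈ 0.963400
step 2 [2y] bond c/1=1/80: DF=(192151/200000 − 1/80·(0.963400))/(1+1/80) = 937/1000 ≈ 0.937000

1 1 4817/5000
2 2 937/1000
s(1y) = (1/(4817/5000) − 1)/(1) = 183/4817 ≈ 3.7990%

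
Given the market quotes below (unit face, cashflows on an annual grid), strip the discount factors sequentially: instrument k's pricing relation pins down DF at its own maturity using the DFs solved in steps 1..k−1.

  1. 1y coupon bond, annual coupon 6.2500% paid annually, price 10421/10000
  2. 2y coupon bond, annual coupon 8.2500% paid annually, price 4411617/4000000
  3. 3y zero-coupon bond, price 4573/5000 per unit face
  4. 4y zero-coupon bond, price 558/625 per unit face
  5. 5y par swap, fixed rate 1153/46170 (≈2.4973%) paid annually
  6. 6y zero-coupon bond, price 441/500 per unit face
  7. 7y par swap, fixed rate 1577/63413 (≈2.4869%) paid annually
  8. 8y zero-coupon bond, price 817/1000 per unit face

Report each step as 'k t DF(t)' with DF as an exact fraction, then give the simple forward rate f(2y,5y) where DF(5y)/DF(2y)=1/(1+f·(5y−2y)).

step 1 [1y] bond c/1=1/16: DF=(10421/10000 − 1/16·(0))/(1+1/16) = 613/625 ≈ 0.980800
step 2 [2y] bond c/1=33/400: DF=(4411617/4000000 − 33/400·(0.980800))/(1+33/400) = 9441/10000 ≈ 0.944100
step 3 [3y] zero: DF = P = 4573/5000 ≈ 0.914600
step 4 [4y] zero: DF = P = 558/625 ≈ 0.892800
step 5 [5y] swap r/1=1153/46170: DF=(1 − 1153/46170·(0.980800+0.944100+0.914600+0.892800))/(1+1153/46170) = 8847/10000 ≈ 0.884700
step 6 [6y] zero: DF = P = 441/500 ≈ 0.882000
step 7 [7y] swap r/1=1577/63413: DF=(1 − 1577/63413·(0.980800+0.944100+0.914600+0.892800+0.884700+0.882000))/(1+1577/63413) = 8423/10000 ≈ 0.842300
step 8 [8y] zero: DF = P = 817/1000 ≈ 0.817000

1 1 613/625
2 2 9441/10000
3 3 4573/5000
4 4 558/625
5 5 8847/10000
6 6 441/500
7 7 8423/10000
8 8 817/1000
f(2y,5y) = ((9441/10000)/(8847/10000) − 1)/(3) = 22/983 ≈ 2.2380%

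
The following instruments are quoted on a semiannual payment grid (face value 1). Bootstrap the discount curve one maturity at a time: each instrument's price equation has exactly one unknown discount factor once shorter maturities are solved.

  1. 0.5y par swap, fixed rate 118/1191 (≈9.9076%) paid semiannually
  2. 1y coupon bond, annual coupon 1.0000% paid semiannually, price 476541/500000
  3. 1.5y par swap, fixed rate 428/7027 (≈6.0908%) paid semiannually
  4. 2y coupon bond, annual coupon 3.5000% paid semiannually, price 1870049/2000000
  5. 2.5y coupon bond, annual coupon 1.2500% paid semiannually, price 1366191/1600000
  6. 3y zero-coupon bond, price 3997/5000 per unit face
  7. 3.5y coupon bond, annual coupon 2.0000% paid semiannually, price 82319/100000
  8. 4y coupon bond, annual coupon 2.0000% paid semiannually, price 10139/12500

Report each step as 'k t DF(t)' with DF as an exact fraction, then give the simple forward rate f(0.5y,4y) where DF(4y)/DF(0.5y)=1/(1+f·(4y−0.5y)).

1 1/2 1191/1250
2 1 2359/2500
3 3/2 1143/1250
4 2 4353/5000
5 5/2 8257/10000
6 3 3997/5000
7 7/2 61/80
8 4 743/1000
f(0.5y,4y) = ((1191/1250)/(743/1000) − 1)/(7/2) = 2098/26005 ≈ 8.0677%

step 1 [0.5y] swap r/2=59/1191: DF=(1 − 59/1191·(0))/(1+59/1191) = 1191/1250 ≈ 0.952800
step 2 [1y] bond c/2=1/200: DF=(476541/500000 − 1/200·(0.952800))/(1+1/200) = 2359/2500 ≈ 0.943600
step 3 [1.5y] swap r/2=214/7027: DF=(1 − 214/7027·(0.952800+0.943600))/(1+214/7027) = 1143/1250 ≈ 0.914400
step 4 [2y] bond c/2=7/400: DF=(1870049/2000000 − 7/400·(0.952800+0.943600+0.914400))/(1+7/400) = 4353/5000 ≈ 0.870600
step 5 [2.5y] bond c/2=1/160: DF=(1366191/1600000 − 1/160·(0.952800+0.943600+0.914400+0.870600))/(1+1/160) = 8257/10000 ≈ 0.825700
step 6 [3y] zero: DF = P = 3997/5000 ≈ 0.799400
step 7 [3.5y] bond c/2=1/100: DF=(82319/100000 − 1/100·(0.952800+0.943600+0.914400+0.870600+0.825700+0.799400))/(1+1/100) = 61/80 ≈ 0.762500
step 8 [4y] bond c/2=1/100: DF=(10139/12500 − 1/100·(0.952800+0.943600+0.914400+0.870600+0.825700+0.799400+0.762500))/(1+1/100) = 743/1000 ≈ 0.743000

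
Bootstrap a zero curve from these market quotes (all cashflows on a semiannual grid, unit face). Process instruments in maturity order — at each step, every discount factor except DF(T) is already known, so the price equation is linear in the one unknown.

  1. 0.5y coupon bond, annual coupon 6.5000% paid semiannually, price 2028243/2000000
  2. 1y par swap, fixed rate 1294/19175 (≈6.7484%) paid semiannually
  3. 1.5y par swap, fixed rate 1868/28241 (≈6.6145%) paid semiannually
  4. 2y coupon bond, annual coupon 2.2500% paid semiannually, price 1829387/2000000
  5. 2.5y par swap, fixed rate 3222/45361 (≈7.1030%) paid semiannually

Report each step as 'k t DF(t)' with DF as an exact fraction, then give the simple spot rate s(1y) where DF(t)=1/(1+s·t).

1 1/2 4911/5000
2 1 9353/10000
3 3/2 4533/5000
4 2 8731/10000
5 5/2 8389/10000
s(1y) = (1/(9353/10000) − 1)/(1) = 647/9353 ≈ 6.9176%

step 1 [0.5y] bond c/2=13/400: DF=(2028243/2000000 − 13/400·(0))/(1+13/400) = 4911/5000 ≈ 0.982200
step 2 [1y] swap r/2=647/19175: DF=(1 − 647/19175·(0.982200))/(1+647/19175) = 9353/10000 ≈ 0.935300
step 3 [1.5y] swap r/2=934/28241: DF=(1 − 934/28241·(0.982200+0.935300))/(1+934/28241) = 4533/5000 ≈ 0.906600
step 4 [2y] bond c/2=9/800: DF=(1829387/2000000 − 9/800·(0.982200+0.935300+0.906600))/(1+9/800) = 8731/10000 ≈ 0.873100
step 5 [2.5y] swap r/2=1611/45361: DF=(1 − 1611/45361·(0.982200+0.935300+0.906600+0.873100))/(1+1611/45361) = 8389/10000 ≈ 0.838900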